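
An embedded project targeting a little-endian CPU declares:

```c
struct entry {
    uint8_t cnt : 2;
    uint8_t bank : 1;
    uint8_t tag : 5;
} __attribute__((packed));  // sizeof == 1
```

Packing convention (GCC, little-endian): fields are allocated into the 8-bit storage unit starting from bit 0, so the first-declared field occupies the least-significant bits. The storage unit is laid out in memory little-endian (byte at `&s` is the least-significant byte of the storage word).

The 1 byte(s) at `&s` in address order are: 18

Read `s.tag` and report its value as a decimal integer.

3

[0]=0x18 (little-endian) → word 0x18
cnt:2 @ bit 0 → (0x18>>0)&0x3 = 0x0
bank:1 @ bit 2 → (0x18>>2)&0x1 = 0x0
tag:5 @ bit 3 → (0x18>>3)&0x1f = 0x3  ←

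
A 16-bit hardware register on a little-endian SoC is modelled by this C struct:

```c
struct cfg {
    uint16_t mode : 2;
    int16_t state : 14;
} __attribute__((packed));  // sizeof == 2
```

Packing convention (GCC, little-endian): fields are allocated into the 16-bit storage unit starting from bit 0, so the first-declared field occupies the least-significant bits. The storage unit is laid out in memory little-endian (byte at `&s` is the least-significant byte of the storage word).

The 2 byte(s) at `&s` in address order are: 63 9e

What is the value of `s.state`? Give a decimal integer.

-6248

[0]=0x63 [1]=0x9e (little-endian) → word 0x9e63
mode [0+:2] = (word>>0) & 0x3 = 3
state [2+:14] = (word>>2) & 0x3fff = 10136  ←
state signed 14b, MSB=1: 10136 - 16384 = -6248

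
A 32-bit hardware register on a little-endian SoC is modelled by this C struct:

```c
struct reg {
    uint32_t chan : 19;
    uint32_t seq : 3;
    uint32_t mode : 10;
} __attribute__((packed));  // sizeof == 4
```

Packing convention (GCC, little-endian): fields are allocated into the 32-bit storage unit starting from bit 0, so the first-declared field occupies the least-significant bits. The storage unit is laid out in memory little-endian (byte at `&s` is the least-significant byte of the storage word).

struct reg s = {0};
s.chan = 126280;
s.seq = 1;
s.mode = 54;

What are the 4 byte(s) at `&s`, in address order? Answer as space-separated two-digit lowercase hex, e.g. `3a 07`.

chan (19b) val=126280 bits=0x1ed48 at bit 0: 0x0001ed48
seq (3b) val=1 bits=0x1 at bit 19: 0x0009ed48
mode (10b) val=54 bits=0x36 at bit 22: 0x0d89ed48
word = 0x0d89ed48 → little-endian bytes:
  [0]=0x48  [1]=0xed  [2]=0x89  [3]=0x0d

48 ed 89 0d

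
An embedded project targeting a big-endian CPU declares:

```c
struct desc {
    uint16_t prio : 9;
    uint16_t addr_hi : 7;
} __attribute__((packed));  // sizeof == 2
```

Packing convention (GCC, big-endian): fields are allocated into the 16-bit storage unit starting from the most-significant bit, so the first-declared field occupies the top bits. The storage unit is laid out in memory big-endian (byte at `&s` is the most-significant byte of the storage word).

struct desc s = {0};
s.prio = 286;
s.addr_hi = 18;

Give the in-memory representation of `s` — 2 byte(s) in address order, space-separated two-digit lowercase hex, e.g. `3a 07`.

8f 12

prio:9 = 286 → 0x11e << 7 → word 0x8f00
addr_hi:7 = 18 → 0x12 << 0 → word 0x8f12
word = 0x8f12 → big-endian bytes:
  [0]=0x8f  [1]=0x12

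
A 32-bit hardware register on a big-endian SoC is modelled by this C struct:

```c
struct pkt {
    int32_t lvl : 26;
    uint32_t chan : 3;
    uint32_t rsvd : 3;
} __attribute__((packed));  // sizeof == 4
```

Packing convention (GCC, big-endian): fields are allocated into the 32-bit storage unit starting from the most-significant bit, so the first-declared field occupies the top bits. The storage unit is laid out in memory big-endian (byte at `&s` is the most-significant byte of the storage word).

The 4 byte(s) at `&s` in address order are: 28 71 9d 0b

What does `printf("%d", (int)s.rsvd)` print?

[0]=0x28 [1]=0x71 [2]=0x9d [3]=0x0b (big-endian) → word 0x28719d0b
lvl:26 @ bit 6 → (0x28719d0b>>6)&0x3ffffff = 0xa1c674
chan:3 @ bit 3 → (0x28719d0b>>3)&0x7 = 0x1
rsvd:3 @ bit 0 → (0x28719d0b>>0)&0x7 = 0x3  ←

3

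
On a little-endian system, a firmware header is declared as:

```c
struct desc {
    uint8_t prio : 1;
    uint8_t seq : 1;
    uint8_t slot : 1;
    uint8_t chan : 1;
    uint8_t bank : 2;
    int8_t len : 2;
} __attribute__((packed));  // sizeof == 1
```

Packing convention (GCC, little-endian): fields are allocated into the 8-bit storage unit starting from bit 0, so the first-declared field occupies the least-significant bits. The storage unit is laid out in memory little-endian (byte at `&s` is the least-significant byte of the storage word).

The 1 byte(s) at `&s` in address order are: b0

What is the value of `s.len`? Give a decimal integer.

-2

[0]=0xb0 (little-endian) → word 0xb0
prio:1 @ bit 0 → (0xb0>>0)&0x1 = 0x0
seq:1 @ bit 1 → (0xb0>>1)&0x1 = 0x0
slot:1 @ bit 2 → (0xb0>>2)&0x1 = 0x0
chan:1 @ bit 3 → (0xb0>>3)&0x1 = 0x0
bank:2 @ bit 4 → (0xb0>>4)&0x3 = 0x3
len:2 @ bit 6 → (0xb0>>6)&0x3 = 0x2  ←
len signed 2b, MSB=1: 2 - 4 = -2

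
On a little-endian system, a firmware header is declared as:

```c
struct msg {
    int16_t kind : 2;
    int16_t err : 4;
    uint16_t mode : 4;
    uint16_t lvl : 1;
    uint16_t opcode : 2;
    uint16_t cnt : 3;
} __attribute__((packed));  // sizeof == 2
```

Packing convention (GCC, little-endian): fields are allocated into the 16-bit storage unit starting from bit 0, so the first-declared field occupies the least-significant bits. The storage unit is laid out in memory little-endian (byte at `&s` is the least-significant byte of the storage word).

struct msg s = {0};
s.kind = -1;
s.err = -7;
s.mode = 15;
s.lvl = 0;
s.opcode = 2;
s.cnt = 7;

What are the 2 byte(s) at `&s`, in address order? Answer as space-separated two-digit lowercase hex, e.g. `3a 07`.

kind:2 = -1 → 0x3 << 0 → word 0x0003
err:4 = -7 → 0x9 << 2 → word 0x0027
mode:4 = 15 → 0xf << 6 → word 0x03e7
lvl:1 = 0 → 0x0 << 10 → word 0x03e7
opcode:2 = 2 → 0x2 << 11 → word 0x13e7
cnt:3 = 7 → 0x7 << 13 → word 0xf3e7
word = 0xf3e7 → little-endian bytes:
  [0]=0xe7  [1]=0xf3

e7 f3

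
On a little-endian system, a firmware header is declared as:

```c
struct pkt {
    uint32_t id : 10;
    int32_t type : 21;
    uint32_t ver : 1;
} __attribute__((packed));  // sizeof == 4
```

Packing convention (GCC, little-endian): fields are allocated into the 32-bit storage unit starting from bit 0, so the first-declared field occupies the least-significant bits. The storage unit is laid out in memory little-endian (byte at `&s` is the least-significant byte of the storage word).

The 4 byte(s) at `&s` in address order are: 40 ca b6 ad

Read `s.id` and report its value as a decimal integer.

[0]=0x40 [1]=0xca [2]=0xb6 [3]=0xad (little-endian) → word 0xadb6ca40
id [0+:10] = (word>>0) & 0x3ff = 576  ←
type [10+:21] = (word>>10) & 0x1fffff = 748978
ver [31+:1] = (word>>31) & 0x1 = 1

576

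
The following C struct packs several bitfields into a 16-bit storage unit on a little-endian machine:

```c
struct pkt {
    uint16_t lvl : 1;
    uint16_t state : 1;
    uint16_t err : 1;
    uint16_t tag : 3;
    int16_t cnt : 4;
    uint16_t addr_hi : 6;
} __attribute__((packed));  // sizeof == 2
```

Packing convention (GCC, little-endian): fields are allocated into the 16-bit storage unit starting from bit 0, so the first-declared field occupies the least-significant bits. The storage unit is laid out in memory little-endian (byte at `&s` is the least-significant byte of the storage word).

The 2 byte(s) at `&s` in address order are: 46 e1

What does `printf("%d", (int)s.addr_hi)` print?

[0]=0x46 [1]=0xe1 (little-endian) → word 0xe146
lvl:1 @ bit 0 → (0xe146>>0)&0x1 = 0x0
state:1 @ bit 1 → (0xe146>>1)&0x1 = 0x1
err:1 @ bit 2 → (0xe146>>2)&0x1 = 0x1
tag:3 @ bit 3 → (0xe146>>3)&0x7 = 0x0
cnt:4 @ bit 6 → (0xe146>>6)&0xf = 0x5
addr_hi:6 @ bit 10 → (0xe146>>10)&0x3f = 0x38  ←

56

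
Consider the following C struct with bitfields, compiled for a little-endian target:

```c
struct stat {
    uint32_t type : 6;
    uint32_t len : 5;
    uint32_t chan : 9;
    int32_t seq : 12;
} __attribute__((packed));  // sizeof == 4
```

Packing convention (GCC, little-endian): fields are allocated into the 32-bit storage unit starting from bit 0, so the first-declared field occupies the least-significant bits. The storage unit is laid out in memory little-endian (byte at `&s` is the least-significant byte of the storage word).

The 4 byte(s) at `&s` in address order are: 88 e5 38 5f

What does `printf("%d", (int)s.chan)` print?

[0]=0x88 [1]=0xe5 [2]=0x38 [3]=0x5f (little-endian) → word 0x5f38e588
type:6 @ bit 0 → (0x5f38e588>>0)&0x3f = 0x8
len:5 @ bit 6 → (0x5f38e588>>6)&0x1f = 0x16
chan:9 @ bit 11 → (0x5f38e588>>11)&0x1ff = 0x11c  ←
seq:12 @ bit 20 → (0x5f38e588>>20)&0xfff = 0x5f3

284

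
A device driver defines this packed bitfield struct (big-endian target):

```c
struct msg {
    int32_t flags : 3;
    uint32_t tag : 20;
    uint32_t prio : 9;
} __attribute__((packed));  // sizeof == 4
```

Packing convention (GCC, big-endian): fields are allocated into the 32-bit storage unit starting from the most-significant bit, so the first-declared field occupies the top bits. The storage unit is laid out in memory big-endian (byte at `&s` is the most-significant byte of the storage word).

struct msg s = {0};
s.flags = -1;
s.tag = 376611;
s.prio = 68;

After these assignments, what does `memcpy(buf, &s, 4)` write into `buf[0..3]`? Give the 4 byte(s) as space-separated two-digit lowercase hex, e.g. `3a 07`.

[29+:3] flags=-1 & 0x7 = 0x7; word=0xe0000000
[9+:20] tag=376611 & 0xfffff = 0x5bf23; word=0xeb7e4600
[0+:9] prio=68 & 0x1ff = 0x44; word=0xeb7e4644
word = 0xeb7e4644 → big-endian bytes:
  [0]=0xeb  [1]=0x7e  [2]=0x46  [3]=0x44

eb 7e 46 44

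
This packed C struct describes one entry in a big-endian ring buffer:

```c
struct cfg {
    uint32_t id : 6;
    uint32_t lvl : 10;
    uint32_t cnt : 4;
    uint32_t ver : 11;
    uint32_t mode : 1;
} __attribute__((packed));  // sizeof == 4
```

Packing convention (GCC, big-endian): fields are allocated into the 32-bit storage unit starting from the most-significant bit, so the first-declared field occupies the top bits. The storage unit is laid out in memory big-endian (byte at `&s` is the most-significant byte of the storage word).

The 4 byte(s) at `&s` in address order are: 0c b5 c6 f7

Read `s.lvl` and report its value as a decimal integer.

181

[0]=0x0c [1]=0xb5 [2]=0xc6 [3]=0xf7 (big-endian) → word 0x0cb5c6f7
id [26+:6] = (word>>26) & 0x3f = 3
lvl [16+:10] = (word>>16) & 0x3ff = 181  ←
cnt [12+:4] = (word>>12) & 0xf = 12
ver [1+:11] = (word>>1) & 0x7ff = 891
mode [0+:1] = (word>>0) & 0x1 = 1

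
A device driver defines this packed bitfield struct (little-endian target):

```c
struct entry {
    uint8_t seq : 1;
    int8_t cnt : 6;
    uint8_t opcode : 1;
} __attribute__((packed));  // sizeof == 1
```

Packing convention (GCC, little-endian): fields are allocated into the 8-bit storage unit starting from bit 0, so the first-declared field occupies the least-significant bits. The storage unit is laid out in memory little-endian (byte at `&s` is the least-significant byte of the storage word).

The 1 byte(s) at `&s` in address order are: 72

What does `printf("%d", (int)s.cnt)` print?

-7

[0]=0x72 (little-endian) → word 0x72
seq:1 @ bit 0 → (0x72>>0)&0x1 = 0x0
cnt:6 @ bit 1 → (0x72>>1)&0x3f = 0x39  ←
opcode:1 @ bit 7 → (0x72>>7)&0x1 = 0x0
cnt signed 6b, MSB=1: 57 - 64 = -7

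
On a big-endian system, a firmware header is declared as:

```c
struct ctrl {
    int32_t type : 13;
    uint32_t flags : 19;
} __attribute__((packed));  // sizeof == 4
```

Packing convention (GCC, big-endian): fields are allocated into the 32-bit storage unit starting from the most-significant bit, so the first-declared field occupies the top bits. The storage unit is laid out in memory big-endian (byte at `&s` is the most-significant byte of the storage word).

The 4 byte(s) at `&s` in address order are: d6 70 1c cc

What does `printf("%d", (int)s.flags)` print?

[0]=0xd6 [1]=0x70 [2]=0x1c [3]=0xcc (big-endian) → word 0xd6701ccc
type [19+:13] = (word>>19) & 0x1fff = 6862
flags [0+:19] = (word>>0) & 0x7ffff = 7372  ←

7372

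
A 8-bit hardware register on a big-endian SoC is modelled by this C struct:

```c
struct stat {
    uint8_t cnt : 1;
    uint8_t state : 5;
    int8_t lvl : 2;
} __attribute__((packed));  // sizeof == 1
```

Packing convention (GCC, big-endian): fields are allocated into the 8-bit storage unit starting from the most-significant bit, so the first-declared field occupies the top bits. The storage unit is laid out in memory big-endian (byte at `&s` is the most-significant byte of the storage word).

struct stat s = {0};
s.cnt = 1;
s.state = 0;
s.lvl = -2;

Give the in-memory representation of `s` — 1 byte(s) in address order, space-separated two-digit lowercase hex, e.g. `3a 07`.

[7+:1] cnt=1 & 0x1 = 0x1; word=0x80
[2+:5] state=0 & 0x1f = 0x0; word=0x80
[0+:2] lvl=-2 & 0x3 = 0x2; word=0x82
word = 0x82 → big-endian bytes:
  [0]=0x82

82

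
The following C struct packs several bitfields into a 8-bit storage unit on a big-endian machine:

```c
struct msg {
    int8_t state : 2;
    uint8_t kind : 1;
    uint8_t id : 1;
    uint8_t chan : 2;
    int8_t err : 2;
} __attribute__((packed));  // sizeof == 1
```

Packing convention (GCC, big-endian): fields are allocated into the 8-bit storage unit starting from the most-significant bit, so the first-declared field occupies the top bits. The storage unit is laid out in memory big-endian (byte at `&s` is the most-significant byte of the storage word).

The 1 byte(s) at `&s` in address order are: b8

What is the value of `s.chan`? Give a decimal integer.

2

[0]=0xb8 (big-endian) → word 0xb8
state [6+:2] = (word>>6) & 0x3 = 2
kind [5+:1] = (word>>5) & 0x1 = 1
id [4+:1] = (word>>4) & 0x1 = 1
chan [2+:2] = (word>>2) & 0x3 = 2  ←
err [0+:2] = (word>>0) & 0x3 = 0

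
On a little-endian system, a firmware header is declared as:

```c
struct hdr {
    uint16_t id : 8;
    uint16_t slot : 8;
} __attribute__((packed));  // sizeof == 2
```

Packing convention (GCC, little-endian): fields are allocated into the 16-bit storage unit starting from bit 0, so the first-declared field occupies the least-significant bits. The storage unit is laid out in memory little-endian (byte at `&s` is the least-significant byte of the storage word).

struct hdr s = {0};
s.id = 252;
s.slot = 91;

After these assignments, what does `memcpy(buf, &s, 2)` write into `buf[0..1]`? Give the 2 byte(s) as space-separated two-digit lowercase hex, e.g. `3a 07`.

fc 5b

id (8b) val=252 bits=0xfc at bit 0: 0x00fc
slot (8b) val=91 bits=0x5b at bit 8: 0x5bfc
word = 0x5bfc → little-endian bytes:
  [0]=0xfc  [1]=0x5b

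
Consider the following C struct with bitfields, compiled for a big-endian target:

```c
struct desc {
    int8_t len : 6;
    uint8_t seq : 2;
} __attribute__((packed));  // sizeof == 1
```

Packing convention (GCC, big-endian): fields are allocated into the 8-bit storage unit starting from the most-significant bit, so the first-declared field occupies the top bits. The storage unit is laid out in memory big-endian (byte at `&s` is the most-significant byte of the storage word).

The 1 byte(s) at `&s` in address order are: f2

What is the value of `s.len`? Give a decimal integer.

[0]=0xf2 (big-endian) → word 0xf2
len:6 @ bit 2 → (0xf2>>2)&0x3f = 0x3c  ←
seq:2 @ bit 0 → (0xf2>>0)&0x3 = 0x2
len signed 6b, MSB=1: 60 - 64 = -4

-4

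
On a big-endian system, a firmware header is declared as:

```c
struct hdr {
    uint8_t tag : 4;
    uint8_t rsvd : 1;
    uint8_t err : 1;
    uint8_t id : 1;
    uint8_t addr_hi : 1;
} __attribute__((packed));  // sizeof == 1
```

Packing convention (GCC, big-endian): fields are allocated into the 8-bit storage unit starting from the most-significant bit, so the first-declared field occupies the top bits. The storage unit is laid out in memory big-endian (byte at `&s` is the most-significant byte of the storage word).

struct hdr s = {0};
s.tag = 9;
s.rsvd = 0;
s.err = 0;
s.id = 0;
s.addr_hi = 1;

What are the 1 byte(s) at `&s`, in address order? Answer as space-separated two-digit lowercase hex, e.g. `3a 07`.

tag (4b) val=9 bits=0x9 at bit 4: 0x90
rsvd (1b) val=0 bits=0x0 at bit 3: 0x90
err (1b) val=0 bits=0x0 at bit 2: 0x90
id (1b) val=0 bits=0x0 at bit 1: 0x90
addr_hi (1b) val=1 bits=0x1 at bit 0: 0x91
word = 0x91 → big-endian bytes:
  [0]=0x91

91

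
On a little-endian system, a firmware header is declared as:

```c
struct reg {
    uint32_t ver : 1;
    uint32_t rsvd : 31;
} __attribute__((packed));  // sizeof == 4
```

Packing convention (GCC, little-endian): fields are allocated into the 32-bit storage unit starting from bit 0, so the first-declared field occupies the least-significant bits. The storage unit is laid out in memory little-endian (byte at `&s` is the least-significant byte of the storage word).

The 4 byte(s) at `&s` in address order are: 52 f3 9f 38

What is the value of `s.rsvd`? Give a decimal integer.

475003305

[0]=0x52 [1]=0xf3 [2]=0x9f [3]=0x38 (little-endian) → word 0x389ff352
ver:1 @ bit 0 → (0x389ff352>>0)&0x1 = 0x0
rsvd:31 @ bit 1 → (0x389ff352>>1)&0x7fffffff = 0x1c4ff9a9  ←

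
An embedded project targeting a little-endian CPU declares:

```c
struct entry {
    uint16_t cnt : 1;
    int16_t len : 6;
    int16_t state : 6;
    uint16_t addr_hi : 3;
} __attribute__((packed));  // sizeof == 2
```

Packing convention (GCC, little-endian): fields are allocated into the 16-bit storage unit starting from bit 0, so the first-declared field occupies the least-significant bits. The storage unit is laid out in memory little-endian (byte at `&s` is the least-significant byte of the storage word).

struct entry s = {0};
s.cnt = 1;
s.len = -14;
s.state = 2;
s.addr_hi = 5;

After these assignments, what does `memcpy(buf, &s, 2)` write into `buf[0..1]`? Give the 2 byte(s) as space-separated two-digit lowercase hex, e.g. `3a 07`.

65 a1

[0+:1] cnt=1 & 0x1 = 0x1; word=0x0001
[1+:6] len=-14 & 0x3f = 0x32; word=0x0065
[7+:6] state=2 & 0x3f = 0x2; word=0x0165
[13+:3] addr_hi=5 & 0x7 = 0x5; word=0xa165
word = 0xa165 → little-endian bytes:
  [0]=0x65  [1]=0xa1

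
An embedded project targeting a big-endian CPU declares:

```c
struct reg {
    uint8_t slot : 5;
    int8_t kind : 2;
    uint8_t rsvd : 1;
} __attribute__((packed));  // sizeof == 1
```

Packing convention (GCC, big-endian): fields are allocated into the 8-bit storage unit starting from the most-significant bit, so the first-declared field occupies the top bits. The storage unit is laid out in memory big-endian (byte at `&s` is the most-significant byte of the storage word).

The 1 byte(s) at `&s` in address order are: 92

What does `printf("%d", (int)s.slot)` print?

18

[0]=0x92 (big-endian) → word 0x92
slot:5 @ bit 3 → (0x92>>3)&0x1f = 0x12  ←
kind:2 @ bit 1 → (0x92>>1)&0x3 = 0x1
rsvd:1 @ bit 0 → (0x92>>0)&0x1 = 0x0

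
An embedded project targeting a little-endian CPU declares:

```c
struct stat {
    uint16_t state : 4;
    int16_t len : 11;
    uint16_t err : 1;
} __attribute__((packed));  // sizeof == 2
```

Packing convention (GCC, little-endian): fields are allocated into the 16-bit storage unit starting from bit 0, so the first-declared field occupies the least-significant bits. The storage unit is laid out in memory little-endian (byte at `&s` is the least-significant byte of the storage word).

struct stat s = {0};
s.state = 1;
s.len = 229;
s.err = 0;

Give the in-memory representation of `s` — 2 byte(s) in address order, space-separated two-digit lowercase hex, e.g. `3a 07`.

51 0e

[0+:4] state=1 & 0xf = 0x1; word=0x0001
[4+:11] len=229 & 0x7ff = 0xe5; word=0x0e51
[15+:1] err=0 & 0x1 = 0x0; word=0x0e51
word = 0x0e51 → little-endian bytes:
  [0]=0x51  [1]=0x0e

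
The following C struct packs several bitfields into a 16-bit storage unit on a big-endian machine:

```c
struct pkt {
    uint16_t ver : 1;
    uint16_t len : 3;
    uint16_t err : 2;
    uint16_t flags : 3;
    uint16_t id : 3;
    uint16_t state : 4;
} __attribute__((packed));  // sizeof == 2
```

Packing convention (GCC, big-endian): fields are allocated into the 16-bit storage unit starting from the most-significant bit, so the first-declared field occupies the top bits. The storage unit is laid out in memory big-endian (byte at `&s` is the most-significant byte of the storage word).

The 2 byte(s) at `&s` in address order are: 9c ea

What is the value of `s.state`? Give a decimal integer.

10

[0]=0x9c [1]=0xea (big-endian) → word 0x9cea
ver:1 @ bit 15 → (0x9cea>>15)&0x1 = 0x1
len:3 @ bit 12 → (0x9cea>>12)&0x7 = 0x1
err:2 @ bit 10 → (0x9cea>>10)&0x3 = 0x3
flags:3 @ bit 7 → (0x9cea>>7)&0x7 = 0x1
id:3 @ bit 4 → (0x9cea>>4)&0x7 = 0x6
state:4 @ bit 0 → (0x9cea>>0)&0xf = 0xa  ←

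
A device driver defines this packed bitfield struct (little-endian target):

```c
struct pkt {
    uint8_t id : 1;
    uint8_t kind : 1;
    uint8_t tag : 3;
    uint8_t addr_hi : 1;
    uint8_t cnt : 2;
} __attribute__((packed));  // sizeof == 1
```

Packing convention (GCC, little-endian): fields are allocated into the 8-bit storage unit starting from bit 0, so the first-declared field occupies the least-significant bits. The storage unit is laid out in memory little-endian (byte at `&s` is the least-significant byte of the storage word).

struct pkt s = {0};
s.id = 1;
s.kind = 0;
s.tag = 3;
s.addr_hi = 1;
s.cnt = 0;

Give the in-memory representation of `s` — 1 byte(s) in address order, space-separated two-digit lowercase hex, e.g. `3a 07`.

id:1 = 1 → 0x1 << 0 → word 0x01
kind:1 = 0 → 0x0 << 1 → word 0x01
tag:3 = 3 → 0x3 << 2 → word 0x0d
addr_hi:1 = 1 → 0x1 << 5 → word 0x2d
cnt:2 = 0 → 0x0 << 6 → word 0x2d
word = 0x2d → little-endian bytes:
  [0]=0x2d

2d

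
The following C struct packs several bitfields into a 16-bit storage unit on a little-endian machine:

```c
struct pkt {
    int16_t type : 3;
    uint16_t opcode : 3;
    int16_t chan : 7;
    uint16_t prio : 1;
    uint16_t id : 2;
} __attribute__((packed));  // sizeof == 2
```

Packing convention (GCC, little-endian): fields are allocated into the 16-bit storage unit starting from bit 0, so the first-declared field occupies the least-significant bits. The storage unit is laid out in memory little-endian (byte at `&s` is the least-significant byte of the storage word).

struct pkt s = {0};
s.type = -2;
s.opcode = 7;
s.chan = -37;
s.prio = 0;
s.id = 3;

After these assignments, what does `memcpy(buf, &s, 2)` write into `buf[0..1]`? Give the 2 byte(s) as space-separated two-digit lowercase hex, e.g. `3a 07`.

fe d6

[0+:3] type=-2 & 0x7 = 0x6; word=0x0006
[3+:3] opcode=7 & 0x7 = 0x7; word=0x003e
[6+:7] chan=-37 & 0x7f = 0x5b; word=0x16fe
[13+:1] prio=0 & 0x1 = 0x0; word=0x16fe
[14+:2] id=3 & 0x3 = 0x3; word=0xd6fe
word = 0xd6fe → little-endian bytes:
  [0]=0xfe  [1]=0xd6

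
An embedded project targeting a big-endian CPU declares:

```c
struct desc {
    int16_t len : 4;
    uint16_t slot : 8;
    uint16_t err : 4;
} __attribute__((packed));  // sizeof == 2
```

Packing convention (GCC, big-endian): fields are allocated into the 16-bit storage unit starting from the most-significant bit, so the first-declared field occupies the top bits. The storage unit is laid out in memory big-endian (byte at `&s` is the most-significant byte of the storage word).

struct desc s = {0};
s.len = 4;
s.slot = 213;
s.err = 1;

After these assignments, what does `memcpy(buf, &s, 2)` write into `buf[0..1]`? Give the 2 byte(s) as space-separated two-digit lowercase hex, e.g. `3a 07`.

len:4 = 4 → 0x4 << 12 → word 0x4000
slot:8 = 213 → 0xd5 << 4 → word 0x4d50
err:4 = 1 → 0x1 << 0 → word 0x4d51
word = 0x4d51 → big-endian bytes:
  [0]=0x4d  [1]=0x51

4d 51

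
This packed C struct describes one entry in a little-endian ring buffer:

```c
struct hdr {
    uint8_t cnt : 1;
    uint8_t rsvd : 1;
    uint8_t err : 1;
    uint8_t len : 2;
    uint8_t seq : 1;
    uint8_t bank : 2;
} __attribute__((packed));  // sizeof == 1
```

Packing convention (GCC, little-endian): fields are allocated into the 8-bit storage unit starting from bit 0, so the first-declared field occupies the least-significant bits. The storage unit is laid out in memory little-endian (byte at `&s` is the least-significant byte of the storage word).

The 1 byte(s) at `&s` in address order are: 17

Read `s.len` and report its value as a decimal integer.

2

[0]=0x17 (little-endian) → word 0x17
cnt [0+:1] = (word>>0) & 0x1 = 1
rsvd [1+:1] = (word>>1) & 0x1 = 1
err [2+:1] = (word>>2) & 0x1 = 1
len [3+:2] = (word>>3) & 0x3 = 2  ←
seq [5+:1] = (word>>5) & 0x1 = 0
bank [6+:2] = (word>>6) & 0x3 = 0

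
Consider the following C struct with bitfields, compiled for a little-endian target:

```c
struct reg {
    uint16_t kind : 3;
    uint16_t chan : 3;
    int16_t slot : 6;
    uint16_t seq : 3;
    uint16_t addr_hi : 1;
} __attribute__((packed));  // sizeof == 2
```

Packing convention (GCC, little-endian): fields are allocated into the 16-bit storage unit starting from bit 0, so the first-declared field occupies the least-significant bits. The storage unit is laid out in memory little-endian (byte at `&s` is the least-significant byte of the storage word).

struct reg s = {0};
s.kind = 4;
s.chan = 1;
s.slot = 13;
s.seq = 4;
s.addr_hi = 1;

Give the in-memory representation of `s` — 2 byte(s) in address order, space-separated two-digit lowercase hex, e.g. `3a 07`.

kind (3b) val=4 bits=0x4 at bit 0: 0x0004
chan (3b) val=1 bits=0x1 at bit 3: 0x000c
slot (6b) val=13 bits=0xd at bit 6: 0x034c
seq (3b) val=4 bits=0x4 at bit 12: 0x434c
addr_hi (1b) val=1 bits=0x1 at bit 15: 0xc34c
word = 0xc34c → little-endian bytes:
  [0]=0x4c  [1]=0xc3

4c c3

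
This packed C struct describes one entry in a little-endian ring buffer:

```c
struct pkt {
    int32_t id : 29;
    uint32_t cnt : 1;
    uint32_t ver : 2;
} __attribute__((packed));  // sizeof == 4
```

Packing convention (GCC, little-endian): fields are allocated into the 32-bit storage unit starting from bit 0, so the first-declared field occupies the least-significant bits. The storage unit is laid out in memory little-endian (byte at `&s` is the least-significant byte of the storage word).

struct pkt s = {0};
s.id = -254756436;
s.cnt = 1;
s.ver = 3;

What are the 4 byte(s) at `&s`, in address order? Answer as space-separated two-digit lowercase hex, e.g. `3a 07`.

ac b9 d0 f0

[0+:29] id=-254756436 & 0x1fffffff = 0x10d0b9ac; word=0x10d0b9ac
[29+:1] cnt=1 & 0x1 = 0x1; word=0x30d0b9ac
[30+:2] ver=3 & 0x3 = 0x3; word=0xf0d0b9ac
word = 0xf0d0b9ac → little-endian bytes:
  [0]=0xac  [1]=0xb9  [2]=0xd0  [3]=0xf0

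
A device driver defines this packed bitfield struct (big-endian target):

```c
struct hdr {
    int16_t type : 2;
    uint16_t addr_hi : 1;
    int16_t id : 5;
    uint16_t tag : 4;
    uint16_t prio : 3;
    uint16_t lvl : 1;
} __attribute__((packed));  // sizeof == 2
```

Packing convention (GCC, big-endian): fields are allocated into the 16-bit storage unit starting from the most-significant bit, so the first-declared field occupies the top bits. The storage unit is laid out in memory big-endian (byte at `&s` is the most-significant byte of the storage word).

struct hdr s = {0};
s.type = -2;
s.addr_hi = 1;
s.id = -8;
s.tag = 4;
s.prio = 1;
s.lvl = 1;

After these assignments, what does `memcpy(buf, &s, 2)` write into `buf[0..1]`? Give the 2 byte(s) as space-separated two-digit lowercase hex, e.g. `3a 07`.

b8 43

type (2b) val=-2 bits=0x2 at bit 14: 0x8000
addr_hi (1b) val=1 bits=0x1 at bit 13: 0xa000
id (5b) val=-8 bits=0x18 at bit 8: 0xb800
tag (4b) val=4 bits=0x4 at bit 4: 0xb840
prio (3b) val=1 bits=0x1 at bit 1: 0xb842
lvl (1b) val=1 bits=0x1 at bit 0: 0xb843
word = 0xb843 → big-endian bytes:
  [0]=0xb8  [1]=0x43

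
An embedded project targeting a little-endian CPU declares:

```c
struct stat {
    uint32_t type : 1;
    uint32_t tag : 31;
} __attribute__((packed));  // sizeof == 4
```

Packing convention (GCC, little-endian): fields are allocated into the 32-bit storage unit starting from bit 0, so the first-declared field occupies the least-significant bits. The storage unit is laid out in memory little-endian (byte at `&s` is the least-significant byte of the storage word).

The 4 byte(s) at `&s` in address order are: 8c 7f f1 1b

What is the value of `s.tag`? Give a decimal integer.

234405830

[0]=0x8c [1]=0x7f [2]=0xf1 [3]=0x1b (little-endian) → word 0x1bf17f8c
type [0+:1] = (word>>0) & 0x1 = 0
tag [1+:31] = (word>>1) & 0x7fffffff = 234405830  ←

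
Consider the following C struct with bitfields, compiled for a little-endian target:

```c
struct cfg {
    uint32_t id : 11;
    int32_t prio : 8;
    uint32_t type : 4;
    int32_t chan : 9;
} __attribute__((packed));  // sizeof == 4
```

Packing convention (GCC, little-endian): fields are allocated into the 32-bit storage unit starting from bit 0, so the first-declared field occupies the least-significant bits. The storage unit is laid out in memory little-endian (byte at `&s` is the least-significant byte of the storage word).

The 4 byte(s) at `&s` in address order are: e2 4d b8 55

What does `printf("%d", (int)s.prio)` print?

9

[0]=0xe2 [1]=0x4d [2]=0xb8 [3]=0x55 (little-endian) → word 0x55b84de2
id:11 @ bit 0 → (0x55b84de2>>0)&0x7ff = 0x5e2
prio:8 @ bit 11 → (0x55b84de2>>11)&0xff = 0x9  ←
type:4 @ bit 19 → (0x55b84de2>>19)&0xf = 0x7
chan:9 @ bit 23 → (0x55b84de2>>23)&0x1ff = 0xab
prio signed 8b, MSB=0: value = 9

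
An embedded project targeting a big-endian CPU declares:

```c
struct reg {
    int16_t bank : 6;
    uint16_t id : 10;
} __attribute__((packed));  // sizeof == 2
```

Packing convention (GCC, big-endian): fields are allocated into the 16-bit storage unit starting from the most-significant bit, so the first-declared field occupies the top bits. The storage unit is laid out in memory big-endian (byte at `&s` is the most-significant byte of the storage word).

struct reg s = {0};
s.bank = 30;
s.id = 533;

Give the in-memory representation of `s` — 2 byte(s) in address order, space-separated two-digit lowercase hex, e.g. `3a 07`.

7a 15

bank:6 = 30 → 0x1e << 10 → word 0x7800
id:10 = 533 → 0x215 << 0 → word 0x7a15
word = 0x7a15 → big-endian bytes:
  [0]=0x7a  [1]=0x15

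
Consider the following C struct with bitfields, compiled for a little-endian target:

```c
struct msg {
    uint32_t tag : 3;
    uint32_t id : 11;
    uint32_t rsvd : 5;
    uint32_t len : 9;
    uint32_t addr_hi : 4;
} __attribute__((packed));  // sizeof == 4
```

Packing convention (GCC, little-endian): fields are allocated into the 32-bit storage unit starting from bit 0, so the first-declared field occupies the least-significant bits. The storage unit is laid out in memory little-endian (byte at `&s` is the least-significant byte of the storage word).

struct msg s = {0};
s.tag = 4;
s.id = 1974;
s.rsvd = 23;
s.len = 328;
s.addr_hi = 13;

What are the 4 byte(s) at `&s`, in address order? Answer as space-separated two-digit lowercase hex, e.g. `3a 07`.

[0+:3] tag=4 & 0x7 = 0x4; word=0x00000004
[3+:11] id=1974 & 0x7ff = 0x7b6; word=0x00003db4
[14+:5] rsvd=23 & 0x1f = 0x17; word=0x0005fdb4
[19+:9] len=328 & 0x1ff = 0x148; word=0x0a45fdb4
[28+:4] addr_hi=13 & 0xf = 0xd; word=0xda45fdb4
word = 0xda45fdb4 → little-endian bytes:
  [0]=0xb4  [1]=0xfd  [2]=0x45  [3]=0xda

b4 fd 45 da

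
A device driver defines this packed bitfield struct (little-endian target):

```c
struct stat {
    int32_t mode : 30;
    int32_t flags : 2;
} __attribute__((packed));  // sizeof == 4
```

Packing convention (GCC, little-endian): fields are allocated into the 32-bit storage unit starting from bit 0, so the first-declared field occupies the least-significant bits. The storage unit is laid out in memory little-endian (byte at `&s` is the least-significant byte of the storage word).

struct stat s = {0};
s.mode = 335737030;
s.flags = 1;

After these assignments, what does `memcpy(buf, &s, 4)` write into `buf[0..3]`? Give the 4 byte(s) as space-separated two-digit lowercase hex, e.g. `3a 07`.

mode (30b) val=335737030 bits=0x1402f0c6 at bit 0: 0x1402f0c6
flags (2b) val=1 bits=0x1 at bit 30: 0x5402f0c6
word = 0x5402f0c6 → little-endian bytes:
  [0]=0xc6  [1]=0xf0  [2]=0x02  [3]=0x54

c6 f0 02 54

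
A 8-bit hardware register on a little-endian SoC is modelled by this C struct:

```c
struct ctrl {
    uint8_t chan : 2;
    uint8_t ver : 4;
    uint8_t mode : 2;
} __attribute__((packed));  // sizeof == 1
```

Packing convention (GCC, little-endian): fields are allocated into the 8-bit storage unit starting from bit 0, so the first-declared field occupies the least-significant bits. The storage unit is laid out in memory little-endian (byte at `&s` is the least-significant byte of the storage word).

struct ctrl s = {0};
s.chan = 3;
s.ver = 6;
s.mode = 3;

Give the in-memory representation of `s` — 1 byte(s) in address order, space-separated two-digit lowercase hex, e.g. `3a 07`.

chan (2b) val=3 bits=0x3 at bit 0: 0x03
ver (4b) val=6 bits=0x6 at bit 2: 0x1b
mode (2b) val=3 bits=0x3 at bit 6: 0xdb
word = 0xdb → little-endian bytes:
  [0]=0xdb

db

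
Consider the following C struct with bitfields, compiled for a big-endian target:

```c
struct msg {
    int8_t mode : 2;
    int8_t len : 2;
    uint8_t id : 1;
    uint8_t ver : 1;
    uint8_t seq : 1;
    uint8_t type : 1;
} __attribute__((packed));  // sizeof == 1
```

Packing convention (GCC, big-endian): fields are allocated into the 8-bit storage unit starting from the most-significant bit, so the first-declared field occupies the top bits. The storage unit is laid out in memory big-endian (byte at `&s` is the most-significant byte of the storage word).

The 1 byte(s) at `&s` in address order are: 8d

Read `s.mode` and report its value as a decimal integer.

[0]=0x8d (big-endian) → word 0x8d
mode:2 @ bit 6 → (0x8d>>6)&0x3 = 0x2  ←
len:2 @ bit 4 → (0x8d>>4)&0x3 = 0x0
id:1 @ bit 3 → (0x8d>>3)&0x1 = 0x1
ver:1 @ bit 2 → (0x8d>>2)&0x1 = 0x1
seq:1 @ bit 1 → (0x8d>>1)&0x1 = 0x0
type:1 @ bit 0 → (0x8d>>0)&0x1 = 0x1
mode signed 2b, MSB=1: 2 - 4 = -2

-2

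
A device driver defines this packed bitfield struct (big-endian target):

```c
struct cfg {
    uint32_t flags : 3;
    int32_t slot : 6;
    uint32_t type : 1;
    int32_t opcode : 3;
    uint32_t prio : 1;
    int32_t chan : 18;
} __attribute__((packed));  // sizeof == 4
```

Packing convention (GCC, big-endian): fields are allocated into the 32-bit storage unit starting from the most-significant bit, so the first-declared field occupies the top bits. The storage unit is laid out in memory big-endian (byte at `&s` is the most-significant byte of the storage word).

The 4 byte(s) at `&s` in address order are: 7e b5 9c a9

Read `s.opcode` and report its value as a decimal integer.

-2

[0]=0x7e [1]=0xb5 [2]=0x9c [3]=0xa9 (big-endian) → word 0x7eb59ca9
flags:3 @ bit 29 → (0x7eb59ca9>>29)&0x7 = 0x3
slot:6 @ bit 23 → (0x7eb59ca9>>23)&0x3f = 0x3d
type:1 @ bit 22 → (0x7eb59ca9>>22)&0x1 = 0x0
opcode:3 @ bit 19 → (0x7eb59ca9>>19)&0x7 = 0x6  ←
prio:1 @ bit 18 → (0x7eb59ca9>>18)&0x1 = 0x1
chan:18 @ bit 0 → (0x7eb59ca9>>0)&0x3ffff = 0x19ca9
opcode signed 3b, MSB=1: 6 - 8 = -2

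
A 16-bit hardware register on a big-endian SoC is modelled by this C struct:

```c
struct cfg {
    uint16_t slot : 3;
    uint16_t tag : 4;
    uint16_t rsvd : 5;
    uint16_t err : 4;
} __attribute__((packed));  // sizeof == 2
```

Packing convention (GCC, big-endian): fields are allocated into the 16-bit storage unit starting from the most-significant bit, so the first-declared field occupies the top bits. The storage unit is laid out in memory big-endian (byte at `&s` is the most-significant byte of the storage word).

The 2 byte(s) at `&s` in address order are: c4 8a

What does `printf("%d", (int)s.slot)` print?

6

[0]=0xc4 [1]=0x8a (big-endian) → word 0xc48a
slot [13+:3] = (word>>13) & 0x7 = 6  ←
tag [9+:4] = (word>>9) & 0xf = 2
rsvd [4+:5] = (word>>4) & 0x1f = 8
err [0+:4] = (word>>0) & 0xf = 10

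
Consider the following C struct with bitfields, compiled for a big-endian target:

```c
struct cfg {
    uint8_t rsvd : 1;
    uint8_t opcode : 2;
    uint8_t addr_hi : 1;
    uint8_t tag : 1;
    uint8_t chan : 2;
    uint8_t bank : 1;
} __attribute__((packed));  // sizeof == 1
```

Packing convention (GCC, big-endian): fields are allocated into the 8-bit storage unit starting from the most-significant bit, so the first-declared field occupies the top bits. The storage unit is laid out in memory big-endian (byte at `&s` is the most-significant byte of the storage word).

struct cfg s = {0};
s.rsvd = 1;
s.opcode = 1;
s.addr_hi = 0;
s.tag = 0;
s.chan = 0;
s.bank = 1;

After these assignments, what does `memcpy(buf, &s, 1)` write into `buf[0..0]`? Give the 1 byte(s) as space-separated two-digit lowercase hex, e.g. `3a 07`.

rsvd (1b) val=1 bits=0x1 at bit 7: 0x80
opcode (2b) val=1 bits=0x1 at bit 5: 0xa0
addr_hi (1b) val=0 bits=0x0 at bit 4: 0xa0
tag (1b) val=0 bits=0x0 at bit 3: 0xa0
chan (2b) val=0 bits=0x0 at bit 1: 0xa0
bank (1b) val=1 bits=0x1 at bit 0: 0xa1
word = 0xa1 → big-endian bytes:
  [0]=0xa1

a1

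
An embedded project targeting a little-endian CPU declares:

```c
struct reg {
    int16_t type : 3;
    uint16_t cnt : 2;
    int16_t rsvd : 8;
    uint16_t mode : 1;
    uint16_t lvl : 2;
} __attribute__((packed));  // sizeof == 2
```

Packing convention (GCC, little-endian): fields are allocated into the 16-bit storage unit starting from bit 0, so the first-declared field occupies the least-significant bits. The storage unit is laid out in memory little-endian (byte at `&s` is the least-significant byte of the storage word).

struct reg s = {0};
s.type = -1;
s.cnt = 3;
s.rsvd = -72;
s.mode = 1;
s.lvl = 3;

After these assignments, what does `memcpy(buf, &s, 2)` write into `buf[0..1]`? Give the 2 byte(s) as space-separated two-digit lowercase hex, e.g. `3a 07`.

[0+:3] type=-1 & 0x7 = 0x7; word=0x0007
[3+:2] cnt=3 & 0x3 = 0x3; word=0x001f
[5+:8] rsvd=-72 & 0xff = 0xb8; word=0x171f
[13+:1] mode=1 & 0x1 = 0x1; word=0x371f
[14+:2] lvl=3 & 0x3 = 0x3; word=0xf71f
word = 0xf71f → little-endian bytes:
  [0]=0x1f  [1]=0xf7

1f f7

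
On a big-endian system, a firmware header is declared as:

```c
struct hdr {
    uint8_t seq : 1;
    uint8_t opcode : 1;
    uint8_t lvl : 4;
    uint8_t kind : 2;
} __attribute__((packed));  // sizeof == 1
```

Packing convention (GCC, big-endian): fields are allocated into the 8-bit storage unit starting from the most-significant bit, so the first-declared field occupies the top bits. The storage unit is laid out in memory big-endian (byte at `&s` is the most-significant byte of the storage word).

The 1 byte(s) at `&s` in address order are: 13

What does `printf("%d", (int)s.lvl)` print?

4

[0]=0x13 (big-endian) → word 0x13
seq:1 @ bit 7 → (0x13>>7)&0x1 = 0x0
opcode:1 @ bit 6 → (0x13>>6)&0x1 = 0x0
lvl:4 @ bit 2 → (0x13>>2)&0xf = 0x4  ←
kind:2 @ bit 0 → (0x13>>0)&0x3 = 0x3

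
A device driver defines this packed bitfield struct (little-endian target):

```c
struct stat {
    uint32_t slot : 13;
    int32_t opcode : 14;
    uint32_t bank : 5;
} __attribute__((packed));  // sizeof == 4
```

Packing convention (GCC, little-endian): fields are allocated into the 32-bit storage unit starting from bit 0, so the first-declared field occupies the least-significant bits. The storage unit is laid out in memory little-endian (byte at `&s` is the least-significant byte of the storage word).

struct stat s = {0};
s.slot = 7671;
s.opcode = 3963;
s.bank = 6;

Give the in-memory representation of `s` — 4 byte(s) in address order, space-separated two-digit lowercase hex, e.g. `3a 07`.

slot:13 = 7671 → 0x1df7 << 0 → word 0x00001df7
opcode:14 = 3963 → 0xf7b << 13 → word 0x01ef7df7
bank:5 = 6 → 0x6 << 27 → word 0x31ef7df7
word = 0x31ef7df7 → little-endian bytes:
  [0]=0xf7  [1]=0x7d  [2]=0xef  [3]=0x31

f7 7d ef 31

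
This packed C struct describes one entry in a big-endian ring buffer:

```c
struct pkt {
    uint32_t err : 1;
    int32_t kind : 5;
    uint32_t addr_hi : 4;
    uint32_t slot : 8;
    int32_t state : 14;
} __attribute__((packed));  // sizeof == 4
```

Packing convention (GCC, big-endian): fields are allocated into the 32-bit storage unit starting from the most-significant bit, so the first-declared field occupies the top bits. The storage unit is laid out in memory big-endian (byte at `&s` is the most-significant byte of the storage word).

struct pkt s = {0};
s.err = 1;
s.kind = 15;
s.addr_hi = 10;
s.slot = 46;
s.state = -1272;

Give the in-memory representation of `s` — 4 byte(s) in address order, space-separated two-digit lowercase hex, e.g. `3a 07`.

be 8b bb 08

err (1b) val=1 bits=0x1 at bit 31: 0x80000000
kind (5b) val=15 bits=0xf at bit 26: 0xbc000000
addr_hi (4b) val=10 bits=0xa at bit 22: 0xbe800000
slot (8b) val=46 bits=0x2e at bit 14: 0xbe8b8000
state (14b) val=-1272 bits=0x3b08 at bit 0: 0xbe8bbb08
word = 0xbe8bbb08 → big-endian bytes:
  [0]=0xbe  [1]=0x8b  [2]=0xbb  [3]=0x08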